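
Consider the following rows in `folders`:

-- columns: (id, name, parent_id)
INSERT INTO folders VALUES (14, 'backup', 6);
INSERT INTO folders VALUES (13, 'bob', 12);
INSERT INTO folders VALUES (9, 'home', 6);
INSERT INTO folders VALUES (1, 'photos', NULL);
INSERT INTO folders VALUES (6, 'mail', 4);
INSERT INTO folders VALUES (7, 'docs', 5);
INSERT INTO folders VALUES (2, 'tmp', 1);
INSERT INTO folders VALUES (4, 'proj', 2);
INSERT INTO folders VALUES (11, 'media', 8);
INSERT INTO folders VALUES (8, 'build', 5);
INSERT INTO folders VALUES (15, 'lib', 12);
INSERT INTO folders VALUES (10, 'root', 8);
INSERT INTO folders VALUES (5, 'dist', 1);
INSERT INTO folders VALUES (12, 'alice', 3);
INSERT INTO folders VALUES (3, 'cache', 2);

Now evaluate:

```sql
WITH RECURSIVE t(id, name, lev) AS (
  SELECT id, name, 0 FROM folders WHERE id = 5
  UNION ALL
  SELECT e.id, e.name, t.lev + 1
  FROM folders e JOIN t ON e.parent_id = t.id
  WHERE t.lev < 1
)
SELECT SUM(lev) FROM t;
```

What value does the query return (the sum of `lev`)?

2

Base: id=5 (dist) at lev 0.
Iteration 1: rows with parent_id in {5} -> docs (id 7, lev 1), build (id 8, lev 1).
Iteration 2: lev < 1 fails for all current rows; recursion stops.
SUM(lev) = 0 + 1 + 1 = 2.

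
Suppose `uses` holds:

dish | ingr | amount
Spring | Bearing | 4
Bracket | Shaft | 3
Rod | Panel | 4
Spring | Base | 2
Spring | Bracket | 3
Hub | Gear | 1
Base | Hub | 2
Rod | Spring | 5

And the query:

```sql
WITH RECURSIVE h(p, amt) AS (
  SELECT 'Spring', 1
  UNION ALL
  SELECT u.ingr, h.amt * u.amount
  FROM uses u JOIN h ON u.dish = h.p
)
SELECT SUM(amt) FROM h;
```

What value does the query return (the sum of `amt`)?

27

Base: (Spring, amt=1).
Iteration 1: components of {Spring} -> Base = 1*2 = 2, Bearing = 1*4 = 4, Bracket = 1*3 = 3.
Iteration 2: components of {Base,Bearing,Bracket} -> Hub = 2*2 = 4, Shaft = 3*3 = 9.
Iteration 3: components of {Hub,Shaft} -> Gear = 4*1 = 4.
Iteration 4: no further components; recursion stops.
SUM(amt) = 1 + 2 + 3 + 4 + 4 + 9 + 4 = 27.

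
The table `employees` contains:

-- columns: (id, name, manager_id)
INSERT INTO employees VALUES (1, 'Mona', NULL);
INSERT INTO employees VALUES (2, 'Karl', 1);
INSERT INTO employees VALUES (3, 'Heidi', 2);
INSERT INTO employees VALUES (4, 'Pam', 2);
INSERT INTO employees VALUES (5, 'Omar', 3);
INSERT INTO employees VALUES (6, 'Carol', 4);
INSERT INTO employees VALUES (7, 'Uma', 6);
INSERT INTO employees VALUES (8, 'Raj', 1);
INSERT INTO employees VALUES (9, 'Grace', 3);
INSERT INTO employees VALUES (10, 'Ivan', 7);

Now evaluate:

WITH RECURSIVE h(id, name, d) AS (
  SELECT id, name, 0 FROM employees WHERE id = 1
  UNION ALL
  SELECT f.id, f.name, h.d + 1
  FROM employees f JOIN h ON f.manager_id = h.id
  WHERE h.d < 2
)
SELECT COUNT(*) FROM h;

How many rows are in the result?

Base: id=1 (Mona) at d 0.
Iteration 1: rows with manager_id in {1} -> Karl (id 2, d 1), Raj (id 8, d 1).
Iteration 2: rows with manager_id in {2,8} -> Heidi (id 3, d 2), Pam (id 4, d 2).
Iteration 3: d < 2 fails for all current rows; recursion stops.
Total rows emitted: 5.

5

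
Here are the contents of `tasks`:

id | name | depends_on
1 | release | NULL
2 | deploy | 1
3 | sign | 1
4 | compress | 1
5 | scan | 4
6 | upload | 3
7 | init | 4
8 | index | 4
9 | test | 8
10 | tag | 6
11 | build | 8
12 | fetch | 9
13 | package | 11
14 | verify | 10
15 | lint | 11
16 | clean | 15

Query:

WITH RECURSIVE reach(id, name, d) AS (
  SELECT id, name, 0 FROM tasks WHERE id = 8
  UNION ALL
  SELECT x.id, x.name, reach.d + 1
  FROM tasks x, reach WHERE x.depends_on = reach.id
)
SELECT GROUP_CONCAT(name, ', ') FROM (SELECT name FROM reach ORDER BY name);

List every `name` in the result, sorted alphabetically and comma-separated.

Base: id=8 (index) at d 0.
Iteration 1: rows with depends_on in {8} -> test (id 9, d 1), build (id 11, d 1).
Iteration 2: rows with depends_on in {9,11} -> fetch (id 12, d 2), package (id 13, d 2), lint (id 15, d 2).
Iteration 3: rows with depends_on in {12,13,15} -> clean (id 16, d 3).
Iteration 4: no rows with depends_on in {16}; recursion stops.

build, clean, fetch, index, lint, package, test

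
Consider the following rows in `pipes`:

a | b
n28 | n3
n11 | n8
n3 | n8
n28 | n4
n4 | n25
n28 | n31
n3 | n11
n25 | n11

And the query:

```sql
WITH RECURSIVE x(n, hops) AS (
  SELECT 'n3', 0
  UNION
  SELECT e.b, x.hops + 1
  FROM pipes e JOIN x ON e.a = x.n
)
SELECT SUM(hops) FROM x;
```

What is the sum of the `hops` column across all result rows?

4

Base: (n3, hops=0).
Iteration 1: edges from {n3} -> (n11, hops=1), (n8, hops=1).
Iteration 2: edges from {n11,n8} -> (n8, hops=2).
Iteration 3: no outgoing edges from {n8}; recursion stops.
SUM(hops) = 0 + 1 + 1 + 2 = 4.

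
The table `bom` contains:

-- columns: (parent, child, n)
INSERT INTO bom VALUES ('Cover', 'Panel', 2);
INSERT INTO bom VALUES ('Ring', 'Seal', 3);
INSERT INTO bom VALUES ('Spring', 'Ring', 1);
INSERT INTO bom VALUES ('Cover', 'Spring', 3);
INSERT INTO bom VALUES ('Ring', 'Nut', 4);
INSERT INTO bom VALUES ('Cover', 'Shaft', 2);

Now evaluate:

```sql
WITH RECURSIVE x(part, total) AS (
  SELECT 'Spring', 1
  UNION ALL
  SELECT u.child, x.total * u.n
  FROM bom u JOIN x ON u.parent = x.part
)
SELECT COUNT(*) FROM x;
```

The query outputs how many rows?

4

Base: (Spring, total=1).
Iteration 1: components of {Spring} -> Ring = 1*1 = 1.
Iteration 2: components of {Ring} -> Nut = 1*4 = 4, Seal = 1*3 = 3.
Iteration 3: no further components; recursion stops.
Total rows emitted: 4.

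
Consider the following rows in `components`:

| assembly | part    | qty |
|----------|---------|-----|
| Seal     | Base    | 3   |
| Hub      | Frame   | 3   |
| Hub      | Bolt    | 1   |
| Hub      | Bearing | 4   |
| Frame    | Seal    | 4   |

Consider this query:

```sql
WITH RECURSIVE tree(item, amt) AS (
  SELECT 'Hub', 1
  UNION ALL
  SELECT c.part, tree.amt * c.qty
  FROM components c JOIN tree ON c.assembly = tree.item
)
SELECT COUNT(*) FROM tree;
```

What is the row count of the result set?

Base: (Hub, amt=1).
Iteration 1: components of {Hub} -> Bearing = 1*4 = 4, Bolt = 1*1 = 1, Frame = 1*3 = 3.
Iteration 2: components of {Bearing,Bolt,Frame} -> Seal = 3*4 = 12.
Iteration 3: components of {Seal} -> Base = 12*3 = 36.
Iteration 4: no further components; recursion stops.
Total rows emitted: 6.

6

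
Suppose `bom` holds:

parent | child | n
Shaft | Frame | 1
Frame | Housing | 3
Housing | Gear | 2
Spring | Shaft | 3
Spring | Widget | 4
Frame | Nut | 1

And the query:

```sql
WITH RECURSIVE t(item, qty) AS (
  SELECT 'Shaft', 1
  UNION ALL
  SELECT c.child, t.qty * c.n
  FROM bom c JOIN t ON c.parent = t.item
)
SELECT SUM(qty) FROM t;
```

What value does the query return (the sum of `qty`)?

Base: (Shaft, qty=1).
Iteration 1: components of {Shaft} -> Frame = 1*1 = 1.
Iteration 2: components of {Frame} -> Housing = 1*3 = 3, Nut = 1*1 = 1.
Iteration 3: components of {Housing,Nut} -> Gear = 3*2 = 6.
Iteration 4: no further components; recursion stops.
SUM(qty) = 1 + 1 + 3 + 1 + 6 = 12.

12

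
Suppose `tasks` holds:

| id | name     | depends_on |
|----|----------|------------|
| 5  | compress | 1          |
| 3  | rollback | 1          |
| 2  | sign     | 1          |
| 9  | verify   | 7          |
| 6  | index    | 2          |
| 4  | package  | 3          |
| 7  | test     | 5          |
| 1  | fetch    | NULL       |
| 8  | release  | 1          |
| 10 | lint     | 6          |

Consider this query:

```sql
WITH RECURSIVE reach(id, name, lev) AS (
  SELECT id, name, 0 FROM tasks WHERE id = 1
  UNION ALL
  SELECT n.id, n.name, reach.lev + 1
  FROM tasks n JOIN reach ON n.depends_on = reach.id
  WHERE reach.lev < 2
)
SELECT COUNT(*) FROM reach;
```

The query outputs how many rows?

Base: id=1 (fetch) at lev 0.
Iteration 1: rows with depends_on in {1} -> sign (id 2, lev 1), rollback (id 3, lev 1), compress (id 5, lev 1), release (id 8, lev 1).
Iteration 2: rows with depends_on in {2,3,5,8} -> package (id 4, lev 2), index (id 6, lev 2), test (id 7, lev 2).
Iteration 3: lev < 2 fails for all current rows; recursion stops.
Total rows emitted: 8.

8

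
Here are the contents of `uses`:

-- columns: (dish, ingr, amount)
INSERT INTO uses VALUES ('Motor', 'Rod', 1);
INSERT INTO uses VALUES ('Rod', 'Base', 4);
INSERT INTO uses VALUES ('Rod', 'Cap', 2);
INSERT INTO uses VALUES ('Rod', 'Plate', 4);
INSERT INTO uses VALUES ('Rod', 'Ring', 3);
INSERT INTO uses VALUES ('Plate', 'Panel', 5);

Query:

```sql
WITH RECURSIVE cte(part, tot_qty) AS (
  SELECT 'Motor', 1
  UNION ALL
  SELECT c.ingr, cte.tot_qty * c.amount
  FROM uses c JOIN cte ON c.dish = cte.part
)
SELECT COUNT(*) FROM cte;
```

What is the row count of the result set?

7

Base: (Motor, tot_qty=1).
Iteration 1: components of {Motor} -> Rod = 1*1 = 1.
Iteration 2: components of {Rod} -> Base = 1*4 = 4, Cap = 1*2 = 2, Plate = 1*4 = 4, Ring = 1*3 = 3.
Iteration 3: components of {Base,Cap,Plate,Ring} -> Panel = 4*5 = 20.
Iteration 4: no further components; recursion stops.
Total rows emitted: 7.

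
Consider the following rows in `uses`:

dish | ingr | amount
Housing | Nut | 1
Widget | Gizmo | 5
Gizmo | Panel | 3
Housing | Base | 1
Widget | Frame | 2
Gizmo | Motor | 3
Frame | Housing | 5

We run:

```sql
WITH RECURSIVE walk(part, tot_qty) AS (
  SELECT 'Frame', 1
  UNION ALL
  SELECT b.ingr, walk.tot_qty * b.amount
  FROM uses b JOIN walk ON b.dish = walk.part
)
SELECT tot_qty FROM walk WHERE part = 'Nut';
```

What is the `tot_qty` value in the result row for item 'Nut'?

5

Base: (Frame, tot_qty=1).
Iteration 1: components of {Frame} -> Housing = 1*5 = 5.
Iteration 2: components of {Housing} -> Base = 5*1 = 5, Nut = 5*1 = 5.
Iteration 3: no further components; recursion stops.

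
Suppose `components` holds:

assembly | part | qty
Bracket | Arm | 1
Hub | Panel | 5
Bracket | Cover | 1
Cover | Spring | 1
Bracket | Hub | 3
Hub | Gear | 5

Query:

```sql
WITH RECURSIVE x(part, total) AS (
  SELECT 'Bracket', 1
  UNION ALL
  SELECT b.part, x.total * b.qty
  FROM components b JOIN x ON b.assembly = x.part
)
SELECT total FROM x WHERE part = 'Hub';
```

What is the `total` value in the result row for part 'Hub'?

3

Base: (Bracket, total=1).
Iteration 1: components of {Bracket} -> Arm = 1*1 = 1, Cover = 1*1 = 1, Hub = 1*3 = 3.
Iteration 2: components of {Arm,Cover,Hub} -> Gear = 3*5 = 15, Panel = 3*5 = 15, Spring = 1*1 = 1.
Iteration 3: no further components; recursion stops.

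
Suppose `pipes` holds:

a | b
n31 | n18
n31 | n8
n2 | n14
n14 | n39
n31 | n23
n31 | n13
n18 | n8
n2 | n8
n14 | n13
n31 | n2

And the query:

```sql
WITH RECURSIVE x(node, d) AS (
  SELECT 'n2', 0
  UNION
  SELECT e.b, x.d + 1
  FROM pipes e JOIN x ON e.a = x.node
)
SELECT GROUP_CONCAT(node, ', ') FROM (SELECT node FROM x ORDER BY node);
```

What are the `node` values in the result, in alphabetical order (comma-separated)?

Base: (n2, d=0).
Iteration 1: edges from {n2} -> (n14, d=1), (n8, d=1).
Iteration 2: edges from {n14,n8} -> (n13, d=2), (n39, d=2).
Iteration 3: no outgoing edges from {n13,n39}; recursion stops.

n13, n14, n2, n39, n8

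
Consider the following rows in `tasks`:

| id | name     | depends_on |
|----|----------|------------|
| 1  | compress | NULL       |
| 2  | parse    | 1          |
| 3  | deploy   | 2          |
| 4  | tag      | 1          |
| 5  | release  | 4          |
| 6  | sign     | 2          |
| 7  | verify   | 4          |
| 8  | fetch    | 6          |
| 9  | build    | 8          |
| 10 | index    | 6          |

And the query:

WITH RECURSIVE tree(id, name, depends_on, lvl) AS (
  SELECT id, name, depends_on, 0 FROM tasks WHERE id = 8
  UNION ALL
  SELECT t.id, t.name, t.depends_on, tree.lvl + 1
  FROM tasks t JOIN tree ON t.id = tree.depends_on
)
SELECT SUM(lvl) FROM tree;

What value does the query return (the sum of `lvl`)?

Base: id=8 (fetch), depends_on=6, lvl 0.
Iteration 1: join on id=6 -> sign (id 6, depends_on=2, lvl 1).
Iteration 2: join on id=2 -> parse (id 2, depends_on=1, lvl 2).
Iteration 3: join on id=1 -> compress (id 1, depends_on=NULL, lvl 3).
Iteration 4: depends_on is NULL; no match; recursion stops.
SUM(lvl) = 0 + 1 + 2 + 3 = 6.

6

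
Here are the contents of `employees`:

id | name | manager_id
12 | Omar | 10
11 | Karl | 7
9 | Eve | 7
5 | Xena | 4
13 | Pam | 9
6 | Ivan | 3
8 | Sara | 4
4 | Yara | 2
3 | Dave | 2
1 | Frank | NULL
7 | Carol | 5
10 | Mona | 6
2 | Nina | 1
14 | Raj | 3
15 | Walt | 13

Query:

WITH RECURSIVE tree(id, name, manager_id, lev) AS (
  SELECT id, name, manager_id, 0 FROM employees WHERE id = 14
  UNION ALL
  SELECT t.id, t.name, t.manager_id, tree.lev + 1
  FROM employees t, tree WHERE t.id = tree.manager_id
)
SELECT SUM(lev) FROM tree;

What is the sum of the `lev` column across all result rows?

6

Base: id=14 (Raj), manager_id=3, lev 0.
Iteration 1: join on id=3 -> Dave (id 3, manager_id=2, lev 1).
Iteration 2: join on id=2 -> Nina (id 2, manager_id=1, lev 2).
Iteration 3: join on id=1 -> Frank (id 1, manager_id=NULL, lev 3).
Iteration 4: manager_id is NULL; no match; recursion stops.
SUM(lev) = 0 + 1 + 2 + 3 = 6.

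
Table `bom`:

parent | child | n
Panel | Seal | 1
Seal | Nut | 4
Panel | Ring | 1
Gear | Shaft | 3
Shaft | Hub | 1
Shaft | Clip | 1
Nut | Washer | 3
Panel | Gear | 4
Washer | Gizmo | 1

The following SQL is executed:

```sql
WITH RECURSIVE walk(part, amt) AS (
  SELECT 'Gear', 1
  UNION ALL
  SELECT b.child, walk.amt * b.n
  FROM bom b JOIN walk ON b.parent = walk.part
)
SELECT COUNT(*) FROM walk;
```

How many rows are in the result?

4

Base: (Gear, amt=1).
Iteration 1: components of {Gear} -> Shaft = 1*3 = 3.
Iteration 2: components of {Shaft} -> Clip = 3*1 = 3, Hub = 3*1 = 3.
Iteration 3: no further components; recursion stops.
Total rows emitted: 4.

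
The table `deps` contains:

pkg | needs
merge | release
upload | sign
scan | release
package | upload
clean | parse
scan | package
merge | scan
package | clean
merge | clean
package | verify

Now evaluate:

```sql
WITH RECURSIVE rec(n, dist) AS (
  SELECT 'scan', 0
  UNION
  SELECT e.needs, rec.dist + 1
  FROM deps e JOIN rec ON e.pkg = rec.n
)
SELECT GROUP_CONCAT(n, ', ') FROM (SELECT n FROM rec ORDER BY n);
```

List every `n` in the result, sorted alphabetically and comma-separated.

Base: (scan, dist=0).
Iteration 1: edges from {scan} -> (package, dist=1), (release, dist=1).
Iteration 2: edges from {package,release} -> (clean, dist=2), (upload, dist=2), (verify, dist=2).
Iteration 3: edges from {clean,upload,verify} -> (parse, dist=3), (sign, dist=3).
Iteration 4: no outgoing edges from {parse,sign}; recursion stops.

clean, package, parse, release, scan, sign, upload, verify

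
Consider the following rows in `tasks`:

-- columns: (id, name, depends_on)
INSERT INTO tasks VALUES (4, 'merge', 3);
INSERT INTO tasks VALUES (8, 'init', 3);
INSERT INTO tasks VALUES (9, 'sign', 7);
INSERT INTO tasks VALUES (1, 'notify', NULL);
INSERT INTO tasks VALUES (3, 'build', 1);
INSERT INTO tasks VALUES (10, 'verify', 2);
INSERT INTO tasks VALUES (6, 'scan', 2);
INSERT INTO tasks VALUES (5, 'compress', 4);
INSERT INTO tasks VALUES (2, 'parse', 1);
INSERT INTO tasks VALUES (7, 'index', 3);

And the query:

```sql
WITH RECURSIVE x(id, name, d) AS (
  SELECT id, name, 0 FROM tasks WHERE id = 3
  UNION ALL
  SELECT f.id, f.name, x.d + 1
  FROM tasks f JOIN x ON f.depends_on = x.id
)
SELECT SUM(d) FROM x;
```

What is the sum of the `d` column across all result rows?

7

Base: id=3 (build) at d 0.
Iteration 1: rows with depends_on in {3} -> merge (id 4, d 1), index (id 7, d 1), init (id 8, d 1).
Iteration 2: rows with depends_on in {4,7,8} -> compress (id 5, d 2), sign (id 9, d 2).
Iteration 3: no rows with depends_on in {5,9}; recursion stops.
SUM(d) = 0 + 1 + 1 + 1 + 2 + 2 = 7.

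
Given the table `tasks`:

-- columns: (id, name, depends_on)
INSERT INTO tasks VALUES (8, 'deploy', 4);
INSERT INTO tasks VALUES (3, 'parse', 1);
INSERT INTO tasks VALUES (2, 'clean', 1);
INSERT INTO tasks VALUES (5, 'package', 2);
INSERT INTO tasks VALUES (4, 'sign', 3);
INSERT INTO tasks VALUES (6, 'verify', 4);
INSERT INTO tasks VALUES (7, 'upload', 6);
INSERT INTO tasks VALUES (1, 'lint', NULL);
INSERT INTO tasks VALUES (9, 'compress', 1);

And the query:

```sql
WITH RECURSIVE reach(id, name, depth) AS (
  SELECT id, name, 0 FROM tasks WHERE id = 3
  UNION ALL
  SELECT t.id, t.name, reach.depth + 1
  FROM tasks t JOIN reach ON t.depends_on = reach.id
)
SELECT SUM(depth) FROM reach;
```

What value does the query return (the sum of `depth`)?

Base: id=3 (parse) at depth 0.
Iteration 1: rows with depends_on in {3} -> sign (id 4, depth 1).
Iteration 2: rows with depends_on in {4} -> verify (id 6, depth 2), deploy (id 8, depth 2).
Iteration 3: rows with depends_on in {6,8} -> upload (id 7, depth 3).
Iteration 4: no rows with depends_on in {7}; recursion stops.
SUM(depth) = 0 + 1 + 2 + 2 + 3 = 8.

8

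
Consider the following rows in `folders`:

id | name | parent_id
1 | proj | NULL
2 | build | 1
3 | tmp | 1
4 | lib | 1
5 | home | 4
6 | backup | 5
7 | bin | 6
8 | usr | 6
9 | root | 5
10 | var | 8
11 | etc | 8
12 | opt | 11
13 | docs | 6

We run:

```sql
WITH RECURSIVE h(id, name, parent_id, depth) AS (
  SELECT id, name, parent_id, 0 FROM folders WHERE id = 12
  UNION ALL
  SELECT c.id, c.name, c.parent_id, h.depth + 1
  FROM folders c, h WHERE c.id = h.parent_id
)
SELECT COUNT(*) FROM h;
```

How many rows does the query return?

Base: id=12 (opt), parent_id=11, depth 0.
Iteration 1: join on id=11 -> etc (id 11, parent_id=8, depth 1).
Iteration 2: join on id=8 -> usr (id 8, parent_id=6, depth 2).
Iteration 3: join on id=6 -> backup (id 6, parent_id=5, depth 3).
Iteration 4: join on id=5 -> home (id 5, parent_id=4, depth 4).
Iteration 5: join on id=4 -> lib (id 4, parent_id=1, depth 5).
Iteration 6: join on id=1 -> proj (id 1, parent_id=NULL, depth 6).
Iteration 7: parent_id is NULL; no match; recursion stops.
Total rows emitted: 7.

7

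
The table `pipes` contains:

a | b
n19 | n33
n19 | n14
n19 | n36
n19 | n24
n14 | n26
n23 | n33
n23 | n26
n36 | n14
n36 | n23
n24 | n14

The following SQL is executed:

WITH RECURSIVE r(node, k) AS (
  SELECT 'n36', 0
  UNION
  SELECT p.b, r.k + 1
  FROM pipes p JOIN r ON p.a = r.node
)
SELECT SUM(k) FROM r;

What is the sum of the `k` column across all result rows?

Base: (n36, k=0).
Iteration 1: edges from {n36} -> (n14, k=1), (n23, k=1).
Iteration 2: edges from {n14,n23} -> (n26, k=2), (n33, k=2). [UNION drops 1 duplicate row(s)]
Iteration 3: no outgoing edges from {n26,n33}; recursion stops.
SUM(k) = 0 + 1 + 1 + 2 + 2 = 6.

6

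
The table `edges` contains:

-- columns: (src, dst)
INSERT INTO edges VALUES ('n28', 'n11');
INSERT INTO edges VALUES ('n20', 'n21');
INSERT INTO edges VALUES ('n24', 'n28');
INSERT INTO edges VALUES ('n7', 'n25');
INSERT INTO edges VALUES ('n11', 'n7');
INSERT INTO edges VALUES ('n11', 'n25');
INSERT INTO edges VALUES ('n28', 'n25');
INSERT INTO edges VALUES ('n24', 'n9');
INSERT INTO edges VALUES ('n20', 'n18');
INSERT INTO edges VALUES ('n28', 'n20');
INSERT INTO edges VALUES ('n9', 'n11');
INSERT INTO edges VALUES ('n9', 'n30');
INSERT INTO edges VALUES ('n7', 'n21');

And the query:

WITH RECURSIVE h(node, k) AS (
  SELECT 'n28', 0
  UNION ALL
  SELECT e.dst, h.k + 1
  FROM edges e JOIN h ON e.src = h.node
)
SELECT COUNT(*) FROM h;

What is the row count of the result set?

10

Base: (n28, k=0).
Iteration 1: edges from {n28} -> (n11, k=1), (n20, k=1), (n25, k=1).
Iteration 2: edges from {n11,n20,n25} -> (n18, k=2), (n21, k=2), (n25, k=2), (n7, k=2).
Iteration 3: edges from {n18,n21,n25,n7} -> (n21, k=3), (n25, k=3).
Iteration 4: no outgoing edges from {n21,n25}; recursion stops.
Total rows emitted: 10.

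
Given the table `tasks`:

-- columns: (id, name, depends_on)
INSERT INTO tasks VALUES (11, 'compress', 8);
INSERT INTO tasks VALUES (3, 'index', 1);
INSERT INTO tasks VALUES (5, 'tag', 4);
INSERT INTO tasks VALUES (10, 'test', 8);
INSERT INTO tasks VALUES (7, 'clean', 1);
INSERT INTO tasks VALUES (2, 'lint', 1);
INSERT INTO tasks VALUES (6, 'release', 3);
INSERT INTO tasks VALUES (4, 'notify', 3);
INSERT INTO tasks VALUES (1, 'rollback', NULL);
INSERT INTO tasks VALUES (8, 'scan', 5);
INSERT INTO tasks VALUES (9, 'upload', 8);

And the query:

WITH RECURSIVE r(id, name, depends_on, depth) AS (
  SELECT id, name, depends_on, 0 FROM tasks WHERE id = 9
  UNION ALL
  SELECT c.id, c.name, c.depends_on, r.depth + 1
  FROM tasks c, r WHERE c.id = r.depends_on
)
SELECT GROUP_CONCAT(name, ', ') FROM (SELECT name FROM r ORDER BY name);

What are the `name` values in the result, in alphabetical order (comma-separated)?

index, notify, rollback, scan, tag, upload

Base: id=9 (upload), depends_on=8, depth 0.
Iteration 1: join on id=8 -> scan (id 8, depends_on=5, depth 1).
Iteration 2: join on id=5 -> tag (id 5, depends_on=4, depth 2).
Iteration 3: join on id=4 -> notify (id 4, depends_on=3, depth 3).
Iteration 4: join on id=3 -> index (id 3, depends_on=1, depth 4).
Iteration 5: join on id=1 -> rollback (id 1, depends_on=NULL, depth 5).
Iteration 6: depends_on is NULL; no match; recursion stops.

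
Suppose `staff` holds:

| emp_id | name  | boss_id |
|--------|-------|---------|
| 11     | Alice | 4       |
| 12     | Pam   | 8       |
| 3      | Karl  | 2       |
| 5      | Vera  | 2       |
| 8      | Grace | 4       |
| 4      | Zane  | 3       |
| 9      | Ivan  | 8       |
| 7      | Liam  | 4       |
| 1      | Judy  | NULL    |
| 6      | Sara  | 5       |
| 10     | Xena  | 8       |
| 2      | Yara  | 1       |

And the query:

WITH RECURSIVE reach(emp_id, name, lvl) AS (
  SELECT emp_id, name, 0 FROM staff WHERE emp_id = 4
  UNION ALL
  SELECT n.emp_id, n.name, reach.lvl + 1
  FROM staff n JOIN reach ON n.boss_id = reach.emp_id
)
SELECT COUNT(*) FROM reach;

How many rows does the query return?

7

Base: emp_id=4 (Zane) at lvl 0.
Iteration 1: rows with boss_id in {4} -> Liam (id 7, lvl 1), Grace (id 8, lvl 1), Alice (id 11, lvl 1).
Iteration 2: rows with boss_id in {7,8,11} -> Ivan (id 9, lvl 2), Xena (id 10, lvl 2), Pam (id 12, lvl 2).
Iteration 3: no rows with boss_id in {9,10,12}; recursion stops.
Total rows emitted: 7.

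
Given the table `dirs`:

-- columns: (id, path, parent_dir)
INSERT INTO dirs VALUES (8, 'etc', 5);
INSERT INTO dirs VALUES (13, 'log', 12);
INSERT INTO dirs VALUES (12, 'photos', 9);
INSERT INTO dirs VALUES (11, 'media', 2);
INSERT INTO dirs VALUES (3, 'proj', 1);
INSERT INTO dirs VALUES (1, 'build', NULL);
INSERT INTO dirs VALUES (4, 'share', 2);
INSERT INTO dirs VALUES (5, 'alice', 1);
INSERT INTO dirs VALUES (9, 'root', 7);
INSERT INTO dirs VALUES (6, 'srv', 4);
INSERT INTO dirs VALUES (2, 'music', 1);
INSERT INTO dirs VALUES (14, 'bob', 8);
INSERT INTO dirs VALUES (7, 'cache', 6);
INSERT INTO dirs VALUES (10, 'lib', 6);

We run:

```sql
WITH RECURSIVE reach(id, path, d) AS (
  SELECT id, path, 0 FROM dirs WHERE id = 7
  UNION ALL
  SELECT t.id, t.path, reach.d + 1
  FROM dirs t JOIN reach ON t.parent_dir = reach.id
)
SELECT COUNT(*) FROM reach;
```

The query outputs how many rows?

Base: id=7 (cache) at d 0.
Iteration 1: rows with parent_dir in {7} -> root (id 9, d 1).
Iteration 2: rows with parent_dir in {9} -> photos (id 12, d 2).
Iteration 3: rows with parent_dir in {12} -> log (id 13, d 3).
Iteration 4: no rows with parent_dir in {13}; recursion stops.
Total rows emitted: 4.

4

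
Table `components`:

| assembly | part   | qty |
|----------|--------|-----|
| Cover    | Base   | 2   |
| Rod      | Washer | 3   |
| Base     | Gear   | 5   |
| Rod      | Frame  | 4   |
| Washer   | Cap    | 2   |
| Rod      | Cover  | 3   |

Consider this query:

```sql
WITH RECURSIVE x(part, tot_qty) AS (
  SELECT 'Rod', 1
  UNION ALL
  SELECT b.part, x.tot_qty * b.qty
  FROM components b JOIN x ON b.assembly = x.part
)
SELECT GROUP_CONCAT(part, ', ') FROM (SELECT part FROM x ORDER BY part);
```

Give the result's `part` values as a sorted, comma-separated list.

Base: (Rod, tot_qty=1).
Iteration 1: components of {Rod} -> Cover = 1*3 = 3, Frame = 1*4 = 4, Washer = 1*3 = 3.
Iteration 2: components of {Cover,Frame,Washer} -> Base = 3*2 = 6, Cap = 3*2 = 6.
Iteration 3: components of {Base,Cap} -> Gear = 6*5 = 30.
Iteration 4: no further components; recursion stops.

Base, Cap, Cover, Frame, Gear, Rod, Washer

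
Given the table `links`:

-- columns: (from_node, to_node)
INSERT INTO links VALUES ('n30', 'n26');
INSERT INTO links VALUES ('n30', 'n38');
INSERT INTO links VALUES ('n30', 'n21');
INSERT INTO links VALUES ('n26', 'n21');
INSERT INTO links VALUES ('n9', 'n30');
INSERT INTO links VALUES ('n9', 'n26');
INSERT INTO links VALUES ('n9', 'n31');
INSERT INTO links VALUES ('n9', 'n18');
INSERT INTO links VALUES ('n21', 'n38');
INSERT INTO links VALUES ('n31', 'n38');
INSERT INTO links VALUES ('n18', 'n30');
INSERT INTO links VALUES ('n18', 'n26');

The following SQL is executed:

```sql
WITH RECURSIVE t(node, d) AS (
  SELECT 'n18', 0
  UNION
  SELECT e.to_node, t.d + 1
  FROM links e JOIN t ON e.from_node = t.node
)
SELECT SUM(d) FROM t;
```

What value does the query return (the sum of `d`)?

18

Base: (n18, d=0).
Iteration 1: edges from {n18} -> (n26, d=1), (n30, d=1).
Iteration 2: edges from {n26,n30} -> (n21, d=2), (n26, d=2), (n38, d=2). [UNION drops 1 duplicate row(s)]
Iteration 3: edges from {n21,n26,n38} -> (n21, d=3), (n38, d=3).
Iteration 4: edges from {n21,n38} -> (n38, d=4).
Iteration 5: no outgoing edges from {n38}; recursion stops.
SUM(d) = 0 + 1 + 1 + 2 + 2 + 2 + 3 + 3 + 4 = 18.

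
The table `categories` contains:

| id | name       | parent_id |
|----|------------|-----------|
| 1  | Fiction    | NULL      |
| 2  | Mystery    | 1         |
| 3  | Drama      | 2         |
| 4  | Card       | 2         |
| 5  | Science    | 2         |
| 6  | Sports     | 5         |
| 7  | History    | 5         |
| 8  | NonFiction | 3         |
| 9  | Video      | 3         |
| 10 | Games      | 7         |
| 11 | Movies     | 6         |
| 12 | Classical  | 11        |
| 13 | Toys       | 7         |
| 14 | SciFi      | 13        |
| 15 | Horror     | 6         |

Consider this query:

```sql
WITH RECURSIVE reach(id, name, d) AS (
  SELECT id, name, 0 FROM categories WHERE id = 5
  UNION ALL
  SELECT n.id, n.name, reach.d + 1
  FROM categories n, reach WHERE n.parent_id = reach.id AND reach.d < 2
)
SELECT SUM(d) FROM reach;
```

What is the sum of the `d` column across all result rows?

10

Base: id=5 (Science) at d 0.
Iteration 1: rows with parent_id in {5} -> Sports (id 6, d 1), History (id 7, d 1).
Iteration 2: rows with parent_id in {6,7} -> Games (id 10, d 2), Movies (id 11, d 2), Toys (id 13, d 2), Horror (id 15, d 2).
Iteration 3: d < 2 fails for all current rows; recursion stops.
SUM(d) = 0 + 1 + 1 + 2 + 2 + 2 + 2 = 10.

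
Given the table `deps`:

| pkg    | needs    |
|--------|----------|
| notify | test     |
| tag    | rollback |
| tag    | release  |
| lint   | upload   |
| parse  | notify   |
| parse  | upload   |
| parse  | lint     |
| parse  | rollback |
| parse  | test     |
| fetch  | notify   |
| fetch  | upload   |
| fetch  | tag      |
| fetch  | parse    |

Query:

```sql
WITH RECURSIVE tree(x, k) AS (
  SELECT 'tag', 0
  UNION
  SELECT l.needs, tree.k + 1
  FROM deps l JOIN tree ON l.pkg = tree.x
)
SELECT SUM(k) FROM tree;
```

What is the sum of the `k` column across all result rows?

Base: (tag, k=0).
Iteration 1: edges from {tag} -> (release, k=1), (rollback, k=1).
Iteration 2: no outgoing edges from {release,rollback}; recursion stops.
SUM(k) = 0 + 1 + 1 = 2.

2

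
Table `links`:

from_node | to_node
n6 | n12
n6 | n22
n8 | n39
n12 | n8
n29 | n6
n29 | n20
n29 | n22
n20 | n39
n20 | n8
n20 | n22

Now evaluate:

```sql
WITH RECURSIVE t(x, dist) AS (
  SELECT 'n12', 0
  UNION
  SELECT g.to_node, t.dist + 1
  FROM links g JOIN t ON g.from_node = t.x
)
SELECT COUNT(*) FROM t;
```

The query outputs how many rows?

Base: (n12, dist=0).
Iteration 1: edges from {n12} -> (n8, dist=1).
Iteration 2: edges from {n8} -> (n39, dist=2).
Iteration 3: no outgoing edges from {n39}; recursion stops.
Total rows emitted: 3.

3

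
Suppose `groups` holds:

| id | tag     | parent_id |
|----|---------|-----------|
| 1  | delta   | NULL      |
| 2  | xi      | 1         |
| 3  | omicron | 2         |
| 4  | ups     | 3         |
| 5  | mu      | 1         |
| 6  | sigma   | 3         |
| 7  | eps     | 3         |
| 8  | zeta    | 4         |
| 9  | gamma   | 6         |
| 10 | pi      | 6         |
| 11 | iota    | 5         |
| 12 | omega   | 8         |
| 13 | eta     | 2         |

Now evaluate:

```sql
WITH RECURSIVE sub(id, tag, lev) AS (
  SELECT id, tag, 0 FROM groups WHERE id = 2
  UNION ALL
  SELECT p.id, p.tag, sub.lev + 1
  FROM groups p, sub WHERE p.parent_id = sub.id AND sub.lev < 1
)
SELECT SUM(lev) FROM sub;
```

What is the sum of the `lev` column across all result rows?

2

Base: id=2 (xi) at lev 0.
Iteration 1: rows with parent_id in {2} -> omicron (id 3, lev 1), eta (id 13, lev 1).
Iteration 2: lev < 1 fails for all current rows; recursion stops.
SUM(lev) = 0 + 1 + 1 = 2.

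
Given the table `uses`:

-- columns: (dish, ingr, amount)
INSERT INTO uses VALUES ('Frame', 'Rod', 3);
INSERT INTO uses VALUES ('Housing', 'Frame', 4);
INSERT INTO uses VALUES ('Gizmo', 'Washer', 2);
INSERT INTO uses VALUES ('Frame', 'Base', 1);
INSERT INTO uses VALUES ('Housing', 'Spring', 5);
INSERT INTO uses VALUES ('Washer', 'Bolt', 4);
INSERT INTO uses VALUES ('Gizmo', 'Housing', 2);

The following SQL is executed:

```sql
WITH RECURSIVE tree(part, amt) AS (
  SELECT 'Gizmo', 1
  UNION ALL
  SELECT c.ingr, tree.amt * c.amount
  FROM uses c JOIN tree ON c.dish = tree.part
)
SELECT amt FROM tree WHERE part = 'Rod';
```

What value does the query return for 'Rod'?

Base: (Gizmo, amt=1).
Iteration 1: components of {Gizmo} -> Housing = 1*2 = 2, Washer = 1*2 = 2.
Iteration 2: components of {Housing,Washer} -> Bolt = 2*4 = 8, Frame = 2*4 = 8, Spring = 2*5 = 10.
Iteration 3: components of {Bolt,Frame,Spring} -> Base = 8*1 = 8, Rod = 8*3 = 24.
Iteration 4: no further components; recursion stops.

24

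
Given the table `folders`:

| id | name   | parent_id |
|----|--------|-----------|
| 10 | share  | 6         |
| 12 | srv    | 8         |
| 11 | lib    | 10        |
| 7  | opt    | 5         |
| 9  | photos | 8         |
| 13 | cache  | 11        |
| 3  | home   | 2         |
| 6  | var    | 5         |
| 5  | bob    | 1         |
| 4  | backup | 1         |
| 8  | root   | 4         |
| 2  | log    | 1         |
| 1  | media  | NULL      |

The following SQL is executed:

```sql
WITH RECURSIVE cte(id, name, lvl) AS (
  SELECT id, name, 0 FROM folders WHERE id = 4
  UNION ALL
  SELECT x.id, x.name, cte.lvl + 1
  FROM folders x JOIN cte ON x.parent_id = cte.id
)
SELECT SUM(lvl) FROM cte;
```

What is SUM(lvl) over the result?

Base: id=4 (backup) at lvl 0.
Iteration 1: rows with parent_id in {4} -> root (id 8, lvl 1).
Iteration 2: rows with parent_id in {8} -> photos (id 9, lvl 2), srv (id 12, lvl 2).
Iteration 3: no rows with parent_id in {9,12}; recursion stops.
SUM(lvl) = 0 + 1 + 2 + 2 = 5.

5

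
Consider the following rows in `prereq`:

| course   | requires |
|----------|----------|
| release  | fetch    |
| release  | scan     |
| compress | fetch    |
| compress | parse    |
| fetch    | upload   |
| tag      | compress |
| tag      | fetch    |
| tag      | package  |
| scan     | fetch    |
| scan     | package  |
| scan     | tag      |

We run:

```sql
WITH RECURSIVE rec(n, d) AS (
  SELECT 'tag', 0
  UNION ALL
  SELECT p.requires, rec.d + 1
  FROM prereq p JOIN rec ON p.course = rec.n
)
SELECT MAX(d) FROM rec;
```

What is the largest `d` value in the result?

3

Base: (tag, d=0).
Iteration 1: edges from {tag} -> (compress, d=1), (fetch, d=1), (package, d=1).
Iteration 2: edges from {compress,fetch,package} -> (fetch, d=2), (parse, d=2), (upload, d=2).
Iteration 3: edges from {fetch,parse,upload} -> (upload, d=3).
Iteration 4: no outgoing edges from {upload}; recursion stops.
d values: 0, 1, 1, 1, 2, 2, 2, 3; the maximum is 3.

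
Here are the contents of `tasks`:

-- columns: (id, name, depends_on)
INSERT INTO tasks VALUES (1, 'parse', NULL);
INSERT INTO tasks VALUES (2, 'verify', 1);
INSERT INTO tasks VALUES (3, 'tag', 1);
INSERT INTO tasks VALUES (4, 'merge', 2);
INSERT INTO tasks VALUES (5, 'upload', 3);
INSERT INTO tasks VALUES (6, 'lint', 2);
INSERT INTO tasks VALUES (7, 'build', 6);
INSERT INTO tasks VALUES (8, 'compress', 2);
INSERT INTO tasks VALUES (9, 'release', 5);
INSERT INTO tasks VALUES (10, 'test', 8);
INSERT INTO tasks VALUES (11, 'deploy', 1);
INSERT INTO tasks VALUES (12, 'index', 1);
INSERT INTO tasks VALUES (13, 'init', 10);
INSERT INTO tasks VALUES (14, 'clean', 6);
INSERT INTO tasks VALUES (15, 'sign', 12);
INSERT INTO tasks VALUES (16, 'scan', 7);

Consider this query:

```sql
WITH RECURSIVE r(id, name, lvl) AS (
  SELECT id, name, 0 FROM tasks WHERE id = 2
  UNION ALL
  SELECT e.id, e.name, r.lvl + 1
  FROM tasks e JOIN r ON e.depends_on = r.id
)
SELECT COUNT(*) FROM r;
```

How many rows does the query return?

9

Base: id=2 (verify) at lvl 0.
Iteration 1: rows with depends_on in {2} -> merge (id 4, lvl 1), lint (id 6, lvl 1), compress (id 8, lvl 1).
Iteration 2: rows with depends_on in {4,6,8} -> build (id 7, lvl 2), test (id 10, lvl 2), clean (id 14, lvl 2).
Iteration 3: rows with depends_on in {7,10,14} -> init (id 13, lvl 3), scan (id 16, lvl 3).
Iteration 4: no rows with depends_on in {13,16}; recursion stops.
Total rows emitted: 9.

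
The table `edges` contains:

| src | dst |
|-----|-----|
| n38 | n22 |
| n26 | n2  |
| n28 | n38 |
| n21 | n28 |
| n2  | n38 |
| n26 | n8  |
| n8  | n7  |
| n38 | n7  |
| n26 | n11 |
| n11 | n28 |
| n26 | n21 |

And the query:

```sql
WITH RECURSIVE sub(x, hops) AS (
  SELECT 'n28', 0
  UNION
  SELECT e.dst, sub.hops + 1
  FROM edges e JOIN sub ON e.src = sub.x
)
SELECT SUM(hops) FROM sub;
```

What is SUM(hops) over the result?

Base: (n28, hops=0).
Iteration 1: edges from {n28} -> (n38, hops=1).
Iteration 2: edges from {n38} -> (n22, hops=2), (n7, hops=2).
Iteration 3: no outgoing edges from {n22,n7}; recursion stops.
SUM(hops) = 0 + 1 + 2 + 2 = 5.

5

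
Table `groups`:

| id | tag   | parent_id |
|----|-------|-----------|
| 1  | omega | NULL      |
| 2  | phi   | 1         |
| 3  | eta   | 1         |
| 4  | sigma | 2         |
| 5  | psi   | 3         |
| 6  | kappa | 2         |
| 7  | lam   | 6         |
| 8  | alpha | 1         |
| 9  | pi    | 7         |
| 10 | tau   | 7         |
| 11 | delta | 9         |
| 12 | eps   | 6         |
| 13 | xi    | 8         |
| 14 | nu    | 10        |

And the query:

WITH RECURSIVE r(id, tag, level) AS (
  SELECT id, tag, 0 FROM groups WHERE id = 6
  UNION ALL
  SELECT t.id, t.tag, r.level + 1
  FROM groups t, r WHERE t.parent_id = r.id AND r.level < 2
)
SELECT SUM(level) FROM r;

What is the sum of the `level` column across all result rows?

6

Base: id=6 (kappa) at level 0.
Iteration 1: rows with parent_id in {6} -> lam (id 7, level 1), eps (id 12, level 1).
Iteration 2: rows with parent_id in {7,12} -> pi (id 9, level 2), tau (id 10, level 2).
Iteration 3: level < 2 fails for all current rows; recursion stops.
SUM(level) = 0 + 1 + 1 + 2 + 2 = 6.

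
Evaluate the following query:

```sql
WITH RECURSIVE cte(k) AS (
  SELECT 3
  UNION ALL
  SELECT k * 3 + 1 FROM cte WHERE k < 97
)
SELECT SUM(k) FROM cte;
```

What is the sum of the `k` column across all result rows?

421

Base: k=3.
Iteration 1: 3 < 97 holds -> k = 3 * 3 + 1 = 10.
Iteration 2: 10 < 97 holds -> k = 10 * 3 + 1 = 31.
Iteration 3: 31 < 97 holds -> k = 31 * 3 + 1 = 94.
Iteration 4: 94 < 97 holds -> k = 94 * 3 + 1 = 283.
Iteration 5: 283 < 97 fails; recursion stops.
SUM(k) = 3 + 10 + 31 + 94 + 283 = 421.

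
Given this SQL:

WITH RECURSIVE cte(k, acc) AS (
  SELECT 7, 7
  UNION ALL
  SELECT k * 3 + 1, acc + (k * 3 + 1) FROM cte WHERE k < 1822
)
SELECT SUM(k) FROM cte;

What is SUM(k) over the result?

Base: k=7, acc=7.
Iteration 1: 7 < 1822 holds -> k = 7 * 3 + 1 = 22, acc = 7 + 22 = 29.
Iteration 2: 22 < 1822 holds -> k = 22 * 3 + 1 = 67, acc = 29 + 67 = 96.
Iteration 3: 67 < 1822 holds -> k = 67 * 3 + 1 = 202, acc = 96 + 202 = 298.
Iteration 4: 202 < 1822 holds -> k = 202 * 3 + 1 = 607, acc = 298 + 607 = 905.
Iteration 5: 607 < 1822 holds -> k = 607 * 3 + 1 = 1822, acc = 905 + 1822 = 2727.
Iteration 6: 1822 < 1822 fails; recursion stops.
SUM(k) = 7 + 22 + 67 + 202 + 607 + 1822 = 2727.

2727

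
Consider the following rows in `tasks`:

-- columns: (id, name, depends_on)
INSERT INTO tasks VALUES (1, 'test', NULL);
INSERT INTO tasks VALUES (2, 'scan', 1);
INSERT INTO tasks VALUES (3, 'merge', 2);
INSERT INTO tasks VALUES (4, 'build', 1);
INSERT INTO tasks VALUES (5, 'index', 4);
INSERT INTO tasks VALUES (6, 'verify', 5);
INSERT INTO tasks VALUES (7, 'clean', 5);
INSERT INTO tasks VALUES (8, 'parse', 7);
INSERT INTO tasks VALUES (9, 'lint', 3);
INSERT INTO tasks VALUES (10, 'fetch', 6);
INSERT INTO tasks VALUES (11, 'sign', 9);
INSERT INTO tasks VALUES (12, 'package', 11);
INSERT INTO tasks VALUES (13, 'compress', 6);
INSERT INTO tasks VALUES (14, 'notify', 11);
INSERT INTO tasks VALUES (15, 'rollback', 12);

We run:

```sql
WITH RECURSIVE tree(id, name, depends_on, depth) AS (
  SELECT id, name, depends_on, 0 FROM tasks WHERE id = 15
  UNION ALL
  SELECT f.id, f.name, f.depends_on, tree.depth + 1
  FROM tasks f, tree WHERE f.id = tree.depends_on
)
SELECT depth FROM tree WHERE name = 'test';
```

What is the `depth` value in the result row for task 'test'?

6

Base: id=15 (rollback), depends_on=12, depth 0.
Iteration 1: join on id=12 -> package (id 12, depends_on=11, depth 1).
Iteration 2: join on id=11 -> sign (id 11, depends_on=9, depth 2).
Iteration 3: join on id=9 -> lint (id 9, depends_on=3, depth 3).
Iteration 4: join on id=3 -> merge (id 3, depends_on=2, depth 4).
Iteration 5: join on id=2 -> scan (id 2, depends_on=1, depth 5).
Iteration 6: join on id=1 -> test (id 1, depends_on=NULL, depth 6).
Iteration 7: depends_on is NULL; no match; recursion stops.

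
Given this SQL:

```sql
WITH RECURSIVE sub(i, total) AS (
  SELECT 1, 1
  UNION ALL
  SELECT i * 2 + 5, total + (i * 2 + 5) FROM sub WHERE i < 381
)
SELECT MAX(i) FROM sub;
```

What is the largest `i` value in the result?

Base: i=1, total=1.
Iteration 1: 1 < 381 holds -> i = 1 * 2 + 5 = 7, total = 1 + 7 = 8.
Iteration 2: 7 < 381 holds -> i = 7 * 2 + 5 = 19, total = 8 + 19 = 27.
Iteration 3: 19 < 381 holds -> i = 19 * 2 + 5 = 43, total = 27 + 43 = 70.
Iteration 4: 43 < 381 holds -> i = 43 * 2 + 5 = 91, total = 70 + 91 = 161.
Iteration 5: 91 < 381 holds -> i = 91 * 2 + 5 = 187, total = 161 + 187 = 348.
Iteration 6: 187 < 381 holds -> i = 187 * 2 + 5 = 379, total = 348 + 379 = 727.
Iteration 7: 379 < 381 holds -> i = 379 * 2 + 5 = 763, total = 727 + 763 = 1490.
Iteration 8: 763 < 381 fails; recursion stops.
i values: 1, 7, 19, 43, 91, 187, 379, 763; the maximum is 763.

763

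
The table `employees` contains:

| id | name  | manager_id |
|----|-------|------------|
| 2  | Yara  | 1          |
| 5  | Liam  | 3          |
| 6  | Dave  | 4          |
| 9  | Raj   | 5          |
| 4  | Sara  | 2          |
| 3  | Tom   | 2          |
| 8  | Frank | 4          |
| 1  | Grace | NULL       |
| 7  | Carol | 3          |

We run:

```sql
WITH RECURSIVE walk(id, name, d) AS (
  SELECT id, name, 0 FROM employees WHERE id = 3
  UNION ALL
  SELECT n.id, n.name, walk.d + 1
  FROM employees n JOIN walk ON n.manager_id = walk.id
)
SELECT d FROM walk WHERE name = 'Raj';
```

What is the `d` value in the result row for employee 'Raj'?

2

Base: id=3 (Tom) at d 0.
Iteration 1: rows with manager_id in {3} -> Liam (id 5, d 1), Carol (id 7, d 1).
Iteration 2: rows with manager_id in {5,7} -> Raj (id 9, d 2).
Iteration 3: no rows with manager_id in {9}; recursion stops.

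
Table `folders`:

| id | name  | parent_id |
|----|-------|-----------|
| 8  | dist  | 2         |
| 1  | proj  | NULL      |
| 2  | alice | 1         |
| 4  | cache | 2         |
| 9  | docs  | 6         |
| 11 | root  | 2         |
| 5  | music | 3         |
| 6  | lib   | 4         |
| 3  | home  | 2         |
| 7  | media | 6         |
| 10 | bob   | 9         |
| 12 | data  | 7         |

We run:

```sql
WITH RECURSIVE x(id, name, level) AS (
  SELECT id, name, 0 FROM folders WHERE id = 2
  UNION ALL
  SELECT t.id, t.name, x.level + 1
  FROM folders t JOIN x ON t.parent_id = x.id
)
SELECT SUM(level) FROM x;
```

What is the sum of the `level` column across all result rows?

22

Base: id=2 (alice) at level 0.
Iteration 1: rows with parent_id in {2} -> home (id 3, level 1), cache (id 4, level 1), dist (id 8, level 1), root (id 11, level 1).
Iteration 2: rows with parent_id in {3,4,8,11} -> music (id 5, level 2), lib (id 6, level 2).
Iteration 3: rows with parent_id in {5,6} -> media (id 7, level 3), docs (id 9, level 3).
Iteration 4: rows with parent_id in {7,9} -> bob (id 10, level 4), data (id 12, level 4).
Iteration 5: no rows with parent_id in {10,12}; recursion stops.
SUM(level) = 0 + 1 + 1 + 1 + 1 + 2 + 2 + 3 + 3 + 4 + 4 = 22.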